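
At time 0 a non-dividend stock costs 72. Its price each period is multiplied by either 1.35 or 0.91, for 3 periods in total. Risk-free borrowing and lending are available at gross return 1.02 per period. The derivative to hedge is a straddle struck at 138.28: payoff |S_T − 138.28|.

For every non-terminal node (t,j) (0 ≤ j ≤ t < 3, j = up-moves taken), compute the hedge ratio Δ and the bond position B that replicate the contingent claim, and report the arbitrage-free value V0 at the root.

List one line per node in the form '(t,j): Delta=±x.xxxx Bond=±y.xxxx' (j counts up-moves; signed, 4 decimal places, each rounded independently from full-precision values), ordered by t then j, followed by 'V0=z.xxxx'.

(0,0): Delta=-0.8526 Bond=120.8359
(1,0): Delta=-1.0000 Bond=132.9104
(1,1): Delta=-0.5545 Bond=94.2791
(2,0): Delta=-1.0000 Bond=135.5686
(2,1): Delta=-1.0000 Bond=135.5686
(2,2): Delta=0.3464 Bond=-22.0471
V0=59.4489

Under the risk-neutral measure, an up-move has probability p* = (R−d)/(u−d) = 0.2500 and values discount at R = 1.02.
Payoff layer (t=3): V(3,0)=84.0229, V(3,1)=57.7887, V(3,2)=18.8698, V(3,3)=38.8670
  t=2,j=0: stock 59.6232 → up 80.4913 (V=57.7887), down 54.2571 (V=84.0229). Price 75.9454; hedge Δ=-1.0000, bond B=135.5686.
  t=2,j=1: stock 88.4520 → up 119.4102 (V=18.8698), down 80.4913 (V=57.7887). Price 47.1166; hedge Δ=-1.0000, bond B=135.5686.
  t=2,j=2: stock 131.2200 → up 177.1470 (V=38.8670), down 119.4102 (V=18.8698). Price 23.4011; hedge Δ=0.3464, bond B=-22.0471.
  t=1,j=0: stock 65.5200 → up 88.4520 (V=47.1166), down 59.6232 (V=75.9454). Price 67.3904; hedge Δ=-1.0000, bond B=132.9104.
  t=1,j=1: stock 97.2000 → up 131.2200 (V=23.4011), down 88.4520 (V=47.1166). Price 40.3801; hedge Δ=-0.5545, bond B=94.2791.
  t=0,j=0: stock 72.0000 → up 97.2000 (V=40.3801), down 65.5200 (V=67.3904). Price 59.4489; hedge Δ=-0.8526, bond B=120.8359.
Each (Δ,B) replicates both successor values, so the strategy is self-financing and V0 is arbitrage-free.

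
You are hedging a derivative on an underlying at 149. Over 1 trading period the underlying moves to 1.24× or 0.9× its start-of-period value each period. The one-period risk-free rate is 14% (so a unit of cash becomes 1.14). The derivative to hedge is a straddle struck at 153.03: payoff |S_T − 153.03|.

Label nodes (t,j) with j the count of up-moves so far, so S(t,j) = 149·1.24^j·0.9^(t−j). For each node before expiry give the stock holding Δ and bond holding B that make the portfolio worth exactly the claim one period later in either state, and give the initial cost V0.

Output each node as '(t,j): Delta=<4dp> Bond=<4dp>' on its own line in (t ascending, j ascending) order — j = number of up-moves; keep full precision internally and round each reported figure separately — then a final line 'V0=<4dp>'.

(0,0): Delta=0.2527 Bond=-13.1161
V0=24.5310

Since d<R<u, set p* = (R−d)/(u−d) = 0.7059; price each node as the discounted p*-expectation of its children.
Terminal values V(1,·): V(1,0)=18.9300, V(1,1)=31.7300
Node (0,0) S=149.0000: V=(p*·31.7300+(1−p*)·18.9300)/1.14=24.5310; Δ=(31.7300−18.9300)/(184.7600−134.1000)=0.2527; B=V−Δ·S=-13.1161
Each (Δ,B) replicates both successor values, so the strategy is self-financing and V0 is arbitrage-free.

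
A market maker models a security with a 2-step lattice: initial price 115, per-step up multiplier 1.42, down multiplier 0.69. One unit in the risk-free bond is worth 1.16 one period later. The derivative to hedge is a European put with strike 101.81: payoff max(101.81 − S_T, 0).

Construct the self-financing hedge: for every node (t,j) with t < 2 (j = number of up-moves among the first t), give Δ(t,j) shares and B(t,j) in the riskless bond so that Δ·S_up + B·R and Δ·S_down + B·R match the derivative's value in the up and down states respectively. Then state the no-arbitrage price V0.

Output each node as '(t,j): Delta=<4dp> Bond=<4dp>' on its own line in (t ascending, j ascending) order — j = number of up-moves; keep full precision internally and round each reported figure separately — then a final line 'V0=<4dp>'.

(0,0): Delta=-0.1721 Bond=24.2291
(1,0): Delta=-0.8124 Bond=78.9125
(1,1): Delta=0.0000 Bond=0.0000
V0=4.4363

The replicating-portfolio and risk-neutral prices coincide; use p* = (1.16−0.69)/(1.42−0.69) = 0.6438 for the latter.
Payoff layer (t=2): V(2,0)=47.0585, V(2,1)=0.0000, V(2,2)=0.0000
  t=1,j=0: stock 79.3500 → up 112.6770 (V=0.0000), down 54.7515 (V=47.0585). Price 14.4488; hedge Δ=-0.8124, bond B=78.9125.
  t=1,j=1: stock 163.3000 → up 231.8860 (V=0.0000), down 112.6770 (V=0.0000). Price 0.0000; hedge Δ=0.0000, bond B=0.0000.
  t=0,j=0: stock 115.0000 → up 163.3000 (V=0.0000), down 79.3500 (V=14.4488). Price 4.4363; hedge Δ=-0.1721, bond B=24.2291.
Each (Δ,B) replicates both successor values, so the strategy is self-financing and V0 is arbitrage-free.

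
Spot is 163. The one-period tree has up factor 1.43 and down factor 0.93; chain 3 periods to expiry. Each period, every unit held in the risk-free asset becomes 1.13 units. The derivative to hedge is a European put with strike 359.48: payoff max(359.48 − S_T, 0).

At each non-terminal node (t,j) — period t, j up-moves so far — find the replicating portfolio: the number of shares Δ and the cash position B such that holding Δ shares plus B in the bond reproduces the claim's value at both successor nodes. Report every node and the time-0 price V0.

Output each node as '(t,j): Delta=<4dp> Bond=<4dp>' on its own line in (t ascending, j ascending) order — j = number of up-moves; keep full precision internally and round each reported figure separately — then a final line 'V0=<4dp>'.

(0,0): Delta=-0.8199 Bond=224.9720
(1,0): Delta=-1.0000 Bond=281.5256
(1,1): Delta=-0.6441 Bond=213.2576
(2,0): Delta=-1.0000 Bond=318.1239
(2,1): Delta=-1.0000 Bond=318.1239
(2,2): Delta=-0.2970 Bond=125.2670
V0=91.3346

The replicating-portfolio and risk-neutral prices coincide; use p* = (1.13−0.93)/(1.43−0.93) = 0.4000 for the latter.
Terminal payoffs: V(3,0)=228.3698, V(3,1)=157.8805, V(3,2)=49.4936, V(3,3)=0.0000
Node (2,0) S=140.9787: V=(p*·157.8805+(1−p*)·228.3698)/1.13=177.1452; Δ=(157.8805−228.3698)/(201.5995−131.1102)=-1.0000; B=V−Δ·S=318.1239
Node (2,1) S=216.7737: V=(p*·49.4936+(1−p*)·157.8805)/1.13=101.3502; Δ=(49.4936−157.8805)/(309.9864−201.5995)=-1.0000; B=V−Δ·S=318.1239
Node (2,2) S=333.3187: V=(p*·0.0000+(1−p*)·49.4936)/1.13=26.2798; Δ=(0.0000−49.4936)/(476.6457−309.9864)=-0.2970; B=V−Δ·S=125.2670
Node (1,0) S=151.5900: V=(p*·101.3502+(1−p*)·177.1452)/1.13=129.9356; Δ=(101.3502−177.1452)/(216.7737−140.9787)=-1.0000; B=V−Δ·S=281.5256
Node (1,1) S=233.0900: V=(p*·26.2798+(1−p*)·101.3502)/1.13=63.1168; Δ=(26.2798−101.3502)/(333.3187−216.7737)=-0.6441; B=V−Δ·S=213.2576
Node (0,0) S=163.0000: V=(p*·63.1168+(1−p*)·129.9356)/1.13=91.3346; Δ=(63.1168−129.9356)/(233.0900−151.5900)=-0.8199; B=V−Δ·S=224.9720
Each (Δ,B) replicates both successor values, so the strategy is self-financing and V0 is arbitrage-free.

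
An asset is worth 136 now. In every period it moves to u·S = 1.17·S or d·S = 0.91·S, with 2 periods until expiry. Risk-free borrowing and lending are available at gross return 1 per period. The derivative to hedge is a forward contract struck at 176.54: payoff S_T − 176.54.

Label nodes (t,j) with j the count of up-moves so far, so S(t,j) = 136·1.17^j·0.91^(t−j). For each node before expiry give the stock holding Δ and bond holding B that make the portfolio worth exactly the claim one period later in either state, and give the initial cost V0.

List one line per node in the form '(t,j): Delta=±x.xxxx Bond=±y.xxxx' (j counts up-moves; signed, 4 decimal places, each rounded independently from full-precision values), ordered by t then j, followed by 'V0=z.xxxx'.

(0,0): Delta=1.0000 Bond=-176.5400
(1,0): Delta=1.0000 Bond=-176.5400
(1,1): Delta=1.0000 Bond=-176.5400
V0=-40.5400

Under the risk-neutral measure, an up-move has probability p* = (R−d)/(u−d) = 0.3462 and values discount at R = 1.
Terminal payoffs: V(2,0)=-63.9184, V(2,1)=-31.7408, V(2,2)=9.6304
Node (1,0) S=123.7600: V=(p*·-31.7408+(1−p*)·-63.9184)/1=-52.7800; Δ=(-31.7408−-63.9184)/(144.7992−112.6216)=1.0000; B=V−Δ·S=-176.5400
Node (1,1) S=159.1200: V=(p*·9.6304+(1−p*)·-31.7408)/1=-17.4200; Δ=(9.6304−-31.7408)/(186.1704−144.7992)=1.0000; B=V−Δ·S=-176.5400
Node (0,0) S=136.0000: V=(p*·-17.4200+(1−p*)·-52.7800)/1=-40.5400; Δ=(-17.4200−-52.7800)/(159.1200−123.7600)=1.0000; B=V−Δ·S=-176.5400
Self-financing check: at every node Δ·S+B equals the discounted successor values.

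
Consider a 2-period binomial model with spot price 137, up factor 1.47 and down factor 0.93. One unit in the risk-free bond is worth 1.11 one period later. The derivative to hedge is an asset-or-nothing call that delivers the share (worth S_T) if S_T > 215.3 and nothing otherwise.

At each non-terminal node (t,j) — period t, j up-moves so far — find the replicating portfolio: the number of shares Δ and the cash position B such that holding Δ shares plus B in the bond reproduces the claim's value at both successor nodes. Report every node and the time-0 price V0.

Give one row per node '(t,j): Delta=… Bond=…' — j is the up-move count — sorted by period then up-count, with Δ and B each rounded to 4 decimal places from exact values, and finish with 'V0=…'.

Since d<R<u, set p* = (R−d)/(u−d) = 0.3333; price each node as the discounted p*-expectation of its children.
Payoff layer (t=2): V(2,0)=0.0000, V(2,1)=0.0000, V(2,2)=296.0433
(1,0): S=127.4100. Δ = (V_up−V_dn)/(S_up−S_dn) = (0.0000−0.0000)/(187.2927−118.4913) = 0.0000. V = [p*·0.0000 + (1−p*)·0.0000]/1.11 = 0.0000. B = V − Δ·S = 0.0000.
(1,1): S=201.3900. Δ = (V_up−V_dn)/(S_up−S_dn) = (296.0433−0.0000)/(296.0433−187.2927) = 2.7222. V = [p*·296.0433 + (1−p*)·0.0000]/1.11 = 88.9019. B = V − Δ·S = -459.3264.
(0,0): S=137.0000. Δ = (V_up−V_dn)/(S_up−S_dn) = (88.9019−0.0000)/(201.3900−127.4100) = 1.2017. V = [p*·88.9019 + (1−p*)·0.0000]/1.11 = 26.6973. B = V − Δ·S = -137.9359.
Root portfolio cost Δ·137+B reproduces V0=26.6973.

(0,0): Delta=1.2017 Bond=-137.9359
(1,0): Delta=0.0000 Bond=0.0000
(1,1): Delta=2.7222 Bond=-459.3264
V0=26.6973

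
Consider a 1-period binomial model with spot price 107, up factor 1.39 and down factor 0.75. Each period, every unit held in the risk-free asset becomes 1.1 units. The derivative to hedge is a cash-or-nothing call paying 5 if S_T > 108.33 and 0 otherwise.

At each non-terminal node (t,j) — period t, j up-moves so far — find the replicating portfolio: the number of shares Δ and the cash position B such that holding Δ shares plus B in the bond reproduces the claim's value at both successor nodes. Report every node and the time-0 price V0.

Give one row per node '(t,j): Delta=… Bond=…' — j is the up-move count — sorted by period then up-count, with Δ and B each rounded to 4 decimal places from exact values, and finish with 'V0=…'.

(0,0): Delta=0.0730 Bond=-5.3267
V0=2.4858

Risk-neutral probability p* = (R−d)/(u−d) = (1.1−0.75)/(1.39−0.75) = 0.5469.
Terminal values V(1,·): V(1,0)=0.0000, V(1,1)=5.0000
  t=0,j=0: stock 107.0000 → up 148.7300 (V=5.0000), down 80.2500 (V=0.0000). Price 2.4858; hedge Δ=0.0730, bond B=-5.3267.
Check: Δ(0,0)·S0 + B(0,0) = 2.4858 = V0.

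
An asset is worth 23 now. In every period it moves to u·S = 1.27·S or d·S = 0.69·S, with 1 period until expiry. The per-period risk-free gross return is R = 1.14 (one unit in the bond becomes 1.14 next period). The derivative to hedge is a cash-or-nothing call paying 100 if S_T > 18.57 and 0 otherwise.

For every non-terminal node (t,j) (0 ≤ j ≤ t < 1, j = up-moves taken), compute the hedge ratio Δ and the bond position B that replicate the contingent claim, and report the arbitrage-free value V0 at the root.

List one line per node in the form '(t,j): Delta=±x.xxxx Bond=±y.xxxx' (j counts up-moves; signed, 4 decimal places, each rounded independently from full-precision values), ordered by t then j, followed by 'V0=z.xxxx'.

Since d<R<u, set p* = (R−d)/(u−d) = 0.7759; price each node as the discounted p*-expectation of its children.
At expiry t=1: V(1,0)=0.0000, V(1,1)=100.0000
Node (0,0) S=23.0000: V=(p*·100.0000+(1−p*)·0.0000)/1.14=68.0581; Δ=(100.0000−0.0000)/(29.2100−15.8700)=7.4963; B=V−Δ·S=-104.3557
Root portfolio cost Δ·23+B reproduces V0=68.0581.

(0,0): Delta=7.4963 Bond=-104.3557
V0=68.0581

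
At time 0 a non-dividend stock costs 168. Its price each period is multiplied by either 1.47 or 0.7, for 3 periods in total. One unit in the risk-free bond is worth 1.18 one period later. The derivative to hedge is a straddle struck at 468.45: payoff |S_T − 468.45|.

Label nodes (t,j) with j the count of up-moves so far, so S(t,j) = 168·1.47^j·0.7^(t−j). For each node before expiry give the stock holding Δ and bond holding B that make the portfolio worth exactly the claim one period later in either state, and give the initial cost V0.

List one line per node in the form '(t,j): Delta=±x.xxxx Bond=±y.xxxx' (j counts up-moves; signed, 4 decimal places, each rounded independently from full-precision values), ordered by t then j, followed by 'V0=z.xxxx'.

Since d<R<u, set p* = (R−d)/(u−d) = 0.6234; price each node as the discounted p*-expectation of its children.
At expiry t=3: V(3,0)=410.8260, V(3,1)=347.4396, V(3,2)=214.3282, V(3,3)=65.2059
(2,0): S=82.3200. Δ = (V_up−V_dn)/(S_up−S_dn) = (347.4396−410.8260)/(121.0104−57.6240) = -1.0000. V = [p*·347.4396 + (1−p*)·410.8260]/1.18 = 314.6715. B = V − Δ·S = 396.9915.
(2,1): S=172.8720. Δ = (V_up−V_dn)/(S_up−S_dn) = (214.3282−347.4396)/(254.1218−121.0104) = -1.0000. V = [p*·214.3282 + (1−p*)·347.4396]/1.18 = 224.1195. B = V − Δ·S = 396.9915.
(2,2): S=363.0312. Δ = (V_up−V_dn)/(S_up−S_dn) = (65.2059−214.3282)/(533.6559−254.1218) = -0.5335. V = [p*·65.2059 + (1−p*)·214.3282]/1.18 = 102.8549. B = V − Δ·S = 296.5202.
(1,0): S=117.6000. Δ = (V_up−V_dn)/(S_up−S_dn) = (224.1195−314.6715)/(172.8720−82.3200) = -1.0000. V = [p*·224.1195 + (1−p*)·314.6715]/1.18 = 218.8335. B = V − Δ·S = 336.4335.
(1,1): S=246.9600. Δ = (V_up−V_dn)/(S_up−S_dn) = (102.8549−224.1195)/(363.0312−172.8720) = -0.6377. V = [p*·102.8549 + (1−p*)·224.1195]/1.18 = 125.8695. B = V − Δ·S = 283.3560.
(0,0): S=168.0000. Δ = (V_up−V_dn)/(S_up−S_dn) = (125.8695−218.8335)/(246.9600−117.6000) = -0.7186. V = [p*·125.8695 + (1−p*)·218.8335]/1.18 = 136.3406. B = V − Δ·S = 257.0731.
Each (Δ,B) replicates both successor values, so the strategy is self-financing and V0 is arbitrage-free.

(0,0): Delta=-0.7186 Bond=257.0731
(1,0): Delta=-1.0000 Bond=336.4335
(1,1): Delta=-0.6377 Bond=283.3560
(2,0): Delta=-1.0000 Bond=396.9915
(2,1): Delta=-1.0000 Bond=396.9915
(2,2): Delta=-0.5335 Bond=296.5202
V0=136.3406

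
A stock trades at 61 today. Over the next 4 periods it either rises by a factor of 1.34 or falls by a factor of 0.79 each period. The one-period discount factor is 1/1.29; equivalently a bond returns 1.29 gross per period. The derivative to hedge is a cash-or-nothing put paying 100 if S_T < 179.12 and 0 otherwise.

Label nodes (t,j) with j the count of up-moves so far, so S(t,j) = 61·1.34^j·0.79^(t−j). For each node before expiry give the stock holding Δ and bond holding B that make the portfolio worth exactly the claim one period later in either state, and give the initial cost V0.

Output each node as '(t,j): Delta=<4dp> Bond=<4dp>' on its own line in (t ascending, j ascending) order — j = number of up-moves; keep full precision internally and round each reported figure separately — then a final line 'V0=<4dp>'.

(0,0): Delta=-1.0432 Bond=75.0809
(1,0): Delta=0.0000 Bond=46.5834
(1,1): Delta=-1.1047 Bond=101.8814
(2,0): Delta=0.0000 Bond=60.0925
(2,1): Delta=0.0000 Bond=60.0925
(2,2): Delta=-1.1698 Bond=138.5605
(3,0): Delta=0.0000 Bond=77.5194
(3,1): Delta=0.0000 Bond=77.5194
(3,2): Delta=0.0000 Bond=77.5194
(3,3): Delta=-1.2388 Bond=188.8654
V0=11.4467

The replicating-portfolio and risk-neutral prices coincide; use p* = (1.29−0.79)/(1.34−0.79) = 0.9091 for the latter.
Payoff layer (t=4): V(4,0)=100.0000, V(4,1)=100.0000, V(4,2)=100.0000, V(4,3)=100.0000, V(4,4)=0.0000
Node (3,0) S=30.0754: V=(p*·100.0000+(1−p*)·100.0000)/1.29=77.5194; Δ=(100.0000−100.0000)/(40.3010−23.7595)=0.0000; B=V−Δ·S=77.5194
Node (3,1) S=51.0139: V=(p*·100.0000+(1−p*)·100.0000)/1.29=77.5194; Δ=(100.0000−100.0000)/(68.3587−40.3010)=0.0000; B=V−Δ·S=77.5194
Node (3,2) S=86.5300: V=(p*·100.0000+(1−p*)·100.0000)/1.29=77.5194; Δ=(100.0000−100.0000)/(115.9502−68.3587)=0.0000; B=V−Δ·S=77.5194
Node (3,3) S=146.7723: V=(p*·0.0000+(1−p*)·100.0000)/1.29=7.0472; Δ=(0.0000−100.0000)/(196.6749−115.9502)=-1.2388; B=V−Δ·S=188.8654
Node (2,0) S=38.0701: V=(p*·77.5194+(1−p*)·77.5194)/1.29=60.0925; Δ=(77.5194−77.5194)/(51.0139−30.0754)=0.0000; B=V−Δ·S=60.0925
Node (2,1) S=64.5746: V=(p*·77.5194+(1−p*)·77.5194)/1.29=60.0925; Δ=(77.5194−77.5194)/(86.5300−51.0139)=0.0000; B=V−Δ·S=60.0925
Node (2,2) S=109.5316: V=(p*·7.0472+(1−p*)·77.5194)/1.29=10.4293; Δ=(7.0472−77.5194)/(146.7723−86.5300)=-1.1698; B=V−Δ·S=138.5605
Node (1,0) S=48.1900: V=(p*·60.0925+(1−p*)·60.0925)/1.29=46.5834; Δ=(60.0925−60.0925)/(64.5746−38.0701)=0.0000; B=V−Δ·S=46.5834
Node (1,1) S=81.7400: V=(p*·10.4293+(1−p*)·60.0925)/1.29=11.5846; Δ=(10.4293−60.0925)/(109.5316−64.5746)=-1.1047; B=V−Δ·S=101.8814
Node (0,0) S=61.0000: V=(p*·11.5846+(1−p*)·46.5834)/1.29=11.4467; Δ=(11.5846−46.5834)/(81.7400−48.1900)=-1.0432; B=V−Δ·S=75.0809
The time-0 hedge costs 11.4467, which is the no-arbitrage price.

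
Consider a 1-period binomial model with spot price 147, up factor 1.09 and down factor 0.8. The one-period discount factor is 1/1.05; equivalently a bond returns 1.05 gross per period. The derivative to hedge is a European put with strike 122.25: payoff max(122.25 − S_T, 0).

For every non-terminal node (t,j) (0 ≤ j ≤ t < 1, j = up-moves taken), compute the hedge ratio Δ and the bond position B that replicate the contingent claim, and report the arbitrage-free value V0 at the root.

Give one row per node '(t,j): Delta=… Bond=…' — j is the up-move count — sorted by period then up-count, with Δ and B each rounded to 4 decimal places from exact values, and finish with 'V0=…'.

(0,0): Delta=-0.1091 Bond=16.6453
V0=0.6108

Under the risk-neutral measure, an up-move has probability p* = (R−d)/(u−d) = 0.8621 and values discount at R = 1.05.
Terminal payoffs: V(1,0)=4.6500, V(1,1)=0.0000
Node (0,0) S=147.0000: V=(p*·0.0000+(1−p*)·4.6500)/1.05=0.6108; Δ=(0.0000−4.6500)/(160.2300−117.6000)=-0.1091; B=V−Δ·S=16.6453
Self-financing check: at every node Δ·S+B equals the discounted successor values.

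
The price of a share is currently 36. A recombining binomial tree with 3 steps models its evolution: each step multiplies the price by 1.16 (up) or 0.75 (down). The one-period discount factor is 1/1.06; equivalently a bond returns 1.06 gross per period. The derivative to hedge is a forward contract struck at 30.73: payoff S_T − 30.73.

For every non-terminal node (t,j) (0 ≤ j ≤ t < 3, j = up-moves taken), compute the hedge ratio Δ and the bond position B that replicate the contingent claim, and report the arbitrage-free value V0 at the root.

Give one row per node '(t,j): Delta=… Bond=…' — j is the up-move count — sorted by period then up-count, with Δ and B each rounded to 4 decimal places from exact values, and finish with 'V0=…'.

Since d<R<u, set p* = (R−d)/(u−d) = 0.7561; price each node as the discounted p*-expectation of its children.
At expiry t=3: V(3,0)=-15.5425, V(3,1)=-7.2400, V(3,2)=5.6012, V(3,3)=25.4623
  t=2,j=0: stock 20.2500 → up 23.4900 (V=-7.2400), down 15.1875 (V=-15.5425). Price -8.7406; hedge Δ=1.0000, bond B=-28.9906.
  t=2,j=1: stock 31.3200 → up 36.3312 (V=5.6012), down 23.4900 (V=-7.2400). Price 2.3294; hedge Δ=1.0000, bond B=-28.9906.
  t=2,j=2: stock 48.4416 → up 56.1923 (V=25.4623), down 36.3312 (V=5.6012). Price 19.4510; hedge Δ=1.0000, bond B=-28.9906.
  t=1,j=0: stock 27.0000 → up 31.3200 (V=2.3294), down 20.2500 (V=-8.7406). Price -0.3496; hedge Δ=1.0000, bond B=-27.3496.
  t=1,j=1: stock 41.7600 → up 48.4416 (V=19.4510), down 31.3200 (V=2.3294). Price 14.4104; hedge Δ=1.0000, bond B=-27.3496.
  t=0,j=0: stock 36.0000 → up 41.7600 (V=14.4104), down 27.0000 (V=-0.3496). Price 10.1985; hedge Δ=1.0000, bond B=-25.8015.
Root portfolio cost Δ·36+B reproduces V0=10.1985.

(0,0): Delta=1.0000 Bond=-25.8015
(1,0): Delta=1.0000 Bond=-27.3496
(1,1): Delta=1.0000 Bond=-27.3496
(2,0): Delta=1.0000 Bond=-28.9906
(2,1): Delta=1.0000 Bond=-28.9906
(2,2): Delta=1.0000 Bond=-28.9906
V0=10.1985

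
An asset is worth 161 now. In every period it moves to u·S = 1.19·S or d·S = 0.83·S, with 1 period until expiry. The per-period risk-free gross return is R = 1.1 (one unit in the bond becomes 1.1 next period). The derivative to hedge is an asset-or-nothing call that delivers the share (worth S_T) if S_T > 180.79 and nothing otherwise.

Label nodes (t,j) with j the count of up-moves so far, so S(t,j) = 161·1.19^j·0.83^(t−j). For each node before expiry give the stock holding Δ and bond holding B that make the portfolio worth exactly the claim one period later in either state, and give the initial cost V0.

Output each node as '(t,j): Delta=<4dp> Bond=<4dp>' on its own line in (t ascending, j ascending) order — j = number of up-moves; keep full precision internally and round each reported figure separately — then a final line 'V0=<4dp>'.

(0,0): Delta=3.3056 Bond=-401.5649
V0=130.6295

Risk-neutral probability p* = (R−d)/(u−d) = (1.1−0.83)/(1.19−0.83) = 0.7500.
Terminal payoffs: V(1,0)=0.0000, V(1,1)=191.5900
Node (0,0) S=161.0000: V=(p*·191.5900+(1−p*)·0.0000)/1.1=130.6295; Δ=(191.5900−0.0000)/(191.5900−133.6300)=3.3056; B=V−Δ·S=-401.5649
Each (Δ,B) replicates both successor values, so the strategy is self-financing and V0 is arbitrage-free.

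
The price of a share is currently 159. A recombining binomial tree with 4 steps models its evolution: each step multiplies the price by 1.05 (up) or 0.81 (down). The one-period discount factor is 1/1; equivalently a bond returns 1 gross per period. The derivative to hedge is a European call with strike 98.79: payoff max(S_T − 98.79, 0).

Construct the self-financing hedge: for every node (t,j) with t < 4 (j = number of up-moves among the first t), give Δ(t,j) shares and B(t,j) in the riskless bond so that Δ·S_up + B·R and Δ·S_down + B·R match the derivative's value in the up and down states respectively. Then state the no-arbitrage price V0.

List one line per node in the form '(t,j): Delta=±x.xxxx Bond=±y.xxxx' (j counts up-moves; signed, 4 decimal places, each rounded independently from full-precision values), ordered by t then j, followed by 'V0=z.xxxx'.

The replicating-portfolio and risk-neutral prices coincide; use p* = (1−0.81)/(1.05−0.81) = 0.7917 for the latter.
Terminal values V(4,·): V(4,0)=0.0000, V(4,1)=0.0000, V(4,2)=16.2227, V(4,3)=50.3005, V(4,4)=94.4755
Node (3,0) S=84.4991: V=(p*·0.0000+(1−p*)·0.0000)/1=0.0000; Δ=(0.0000−0.0000)/(88.7241−68.4443)=0.0000; B=V−Δ·S=0.0000
Node (3,1) S=109.5359: V=(p*·16.2227+(1−p*)·0.0000)/1=12.8430; Δ=(16.2227−0.0000)/(115.0127−88.7241)=0.6171; B=V−Δ·S=-54.7516
Node (3,2) S=141.9910: V=(p*·50.3005+(1−p*)·16.2227)/1=43.2010; Δ=(50.3005−16.2227)/(149.0905−115.0127)=1.0000; B=V−Δ·S=-98.7900
Node (3,3) S=184.0624: V=(p*·94.4755+(1−p*)·50.3005)/1=85.2724; Δ=(94.4755−50.3005)/(193.2655−149.0905)=1.0000; B=V−Δ·S=-98.7900
Node (2,0) S=104.3199: V=(p*·12.8430+(1−p*)·0.0000)/1=10.1673; Δ=(12.8430−0.0000)/(109.5359−84.4991)=0.5130; B=V−Δ·S=-43.3450
Node (2,1) S=135.2295: V=(p*·43.2010+(1−p*)·12.8430)/1=36.8764; Δ=(43.2010−12.8430)/(141.9910−109.5359)=0.9354; B=V−Δ·S=-89.6153
Node (2,2) S=175.2975: V=(p*·85.2724+(1−p*)·43.2010)/1=76.5075; Δ=(85.2724−43.2010)/(184.0624−141.9910)=1.0000; B=V−Δ·S=-98.7900
Node (1,0) S=128.7900: V=(p*·36.8764+(1−p*)·10.1673)/1=31.3120; Δ=(36.8764−10.1673)/(135.2295−104.3199)=0.8641; B=V−Δ·S=-79.9757
Node (1,1) S=166.9500: V=(p*·76.5075+(1−p*)·36.8764)/1=68.2510; Δ=(76.5075−36.8764)/(175.2975−135.2295)=0.9891; B=V−Δ·S=-96.8786
Node (0,0) S=159.0000: V=(p*·68.2510+(1−p*)·31.3120)/1=60.5554; Δ=(68.2510−31.3120)/(166.9500−128.7900)=0.9680; B=V−Δ·S=-93.3572
Self-financing check: at every node Δ·S+B equals the discounted successor values.

(0,0): Delta=0.9680 Bond=-93.3572
(1,0): Delta=0.8641 Bond=-79.9757
(1,1): Delta=0.9891 Bond=-96.8786
(2,0): Delta=0.5130 Bond=-43.3450
(2,1): Delta=0.9354 Bond=-89.6153
(2,2): Delta=1.0000 Bond=-98.7900
(3,0): Delta=0.0000 Bond=0.0000
(3,1): Delta=0.6171 Bond=-54.7516
(3,2): Delta=1.0000 Bond=-98.7900
(3,3): Delta=1.0000 Bond=-98.7900
V0=60.5554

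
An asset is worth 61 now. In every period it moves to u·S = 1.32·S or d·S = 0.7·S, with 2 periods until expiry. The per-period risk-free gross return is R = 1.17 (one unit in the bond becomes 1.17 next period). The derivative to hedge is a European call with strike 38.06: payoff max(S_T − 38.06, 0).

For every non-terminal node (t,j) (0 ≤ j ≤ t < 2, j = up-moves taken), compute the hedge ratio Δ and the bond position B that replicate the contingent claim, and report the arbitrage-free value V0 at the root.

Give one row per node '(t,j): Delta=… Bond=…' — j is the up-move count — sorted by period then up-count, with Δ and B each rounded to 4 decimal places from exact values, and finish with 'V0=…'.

(0,0): Delta=0.9553 Bond=-24.7291
(1,0): Delta=0.6914 Bond=-17.6631
(1,1): Delta=1.0000 Bond=-32.5299
V0=33.5460

No-arbitrage ⇒ martingale measure with p* = (R−d)/(u−d) = 0.7581.
Terminal payoffs: V(2,0)=0.0000, V(2,1)=18.3040, V(2,2)=68.2264
Node (1,0) S=42.7000: V=(p*·18.3040+(1−p*)·0.0000)/1.17=11.8595; Δ=(18.3040−0.0000)/(56.3640−29.8900)=0.6914; B=V−Δ·S=-17.6631
Node (1,1) S=80.5200: V=(p*·68.2264+(1−p*)·18.3040)/1.17=47.9901; Δ=(68.2264−18.3040)/(106.2864−56.3640)=1.0000; B=V−Δ·S=-32.5299
Node (0,0) S=61.0000: V=(p*·47.9901+(1−p*)·11.8595)/1.17=33.5460; Δ=(47.9901−11.8595)/(80.5200−42.7000)=0.9553; B=V−Δ·S=-24.7291
The time-0 hedge costs 33.5460, which is the no-arbitrage price.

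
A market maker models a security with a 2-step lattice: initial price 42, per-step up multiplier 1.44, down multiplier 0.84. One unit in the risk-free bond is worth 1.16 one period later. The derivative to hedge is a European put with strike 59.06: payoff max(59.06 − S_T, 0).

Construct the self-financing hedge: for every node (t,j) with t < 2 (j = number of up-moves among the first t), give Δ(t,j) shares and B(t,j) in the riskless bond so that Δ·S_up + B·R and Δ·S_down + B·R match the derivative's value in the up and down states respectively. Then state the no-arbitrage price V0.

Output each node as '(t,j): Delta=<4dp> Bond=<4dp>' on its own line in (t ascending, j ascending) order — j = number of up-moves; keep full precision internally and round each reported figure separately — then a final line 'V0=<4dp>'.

No-arbitrage ⇒ martingale measure with p* = (R−d)/(u−d) = 0.5333.
Terminal values V(2,·): V(2,0)=29.4248, V(2,1)=8.2568, V(2,2)=0.0000
Node (1,0) S=35.2800: V=(p*·8.2568+(1−p*)·29.4248)/1.16=15.6338; Δ=(8.2568−29.4248)/(50.8032−29.6352)=-1.0000; B=V−Δ·S=50.9138
Node (1,1) S=60.4800: V=(p*·0.0000+(1−p*)·8.2568)/1.16=3.3217; Δ=(0.0000−8.2568)/(87.0912−50.8032)=-0.2275; B=V−Δ·S=17.0830
Node (0,0) S=42.0000: V=(p*·3.3217+(1−p*)·15.6338)/1.16=7.8167; Δ=(3.3217−15.6338)/(60.4800−35.2800)=-0.4886; B=V−Δ·S=28.3368
The time-0 hedge costs 7.8167, which is the no-arbitrage price.

(0,0): Delta=-0.4886 Bond=28.3368
(1,0): Delta=-1.0000 Bond=50.9138
(1,1): Delta=-0.2275 Bond=17.0830
V0=7.8167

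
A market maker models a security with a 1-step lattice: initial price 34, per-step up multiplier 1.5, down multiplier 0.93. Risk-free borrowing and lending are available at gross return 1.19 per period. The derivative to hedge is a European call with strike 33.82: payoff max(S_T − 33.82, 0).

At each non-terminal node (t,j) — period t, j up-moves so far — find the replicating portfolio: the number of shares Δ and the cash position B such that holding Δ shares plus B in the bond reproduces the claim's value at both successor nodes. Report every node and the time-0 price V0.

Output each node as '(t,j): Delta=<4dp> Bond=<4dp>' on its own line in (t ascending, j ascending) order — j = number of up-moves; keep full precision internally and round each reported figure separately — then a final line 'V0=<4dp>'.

(0,0): Delta=0.8865 Bond=-23.5551
V0=6.5853

The replicating-portfolio and risk-neutral prices coincide; use p* = (1.19−0.93)/(1.5−0.93) = 0.4561 for the latter.
Terminal values V(1,·): V(1,0)=0.0000, V(1,1)=17.1800
Node (0,0) S=34.0000: V=(p*·17.1800+(1−p*)·0.0000)/1.19=6.5853; Δ=(17.1800−0.0000)/(51.0000−31.6200)=0.8865; B=V−Δ·S=-23.5551
Root portfolio cost Δ·34+B reproduces V0=6.5853.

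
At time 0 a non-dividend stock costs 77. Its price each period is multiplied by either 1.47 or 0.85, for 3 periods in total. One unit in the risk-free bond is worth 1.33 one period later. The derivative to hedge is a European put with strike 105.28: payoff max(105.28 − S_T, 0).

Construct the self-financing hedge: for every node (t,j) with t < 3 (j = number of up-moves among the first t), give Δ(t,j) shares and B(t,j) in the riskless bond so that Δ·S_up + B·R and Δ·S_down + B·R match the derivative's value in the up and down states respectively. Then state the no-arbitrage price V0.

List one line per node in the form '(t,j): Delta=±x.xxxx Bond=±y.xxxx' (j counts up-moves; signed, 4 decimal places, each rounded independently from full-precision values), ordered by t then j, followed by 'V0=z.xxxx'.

No-arbitrage ⇒ martingale measure with p* = (R−d)/(u−d) = 0.7742.
Terminal values V(3,·): V(3,0)=57.9924, V(3,1)=23.5002, V(3,2)=0.0000, V(3,3)=0.0000
  t=2,j=0: stock 55.6325 → up 81.7798 (V=23.5002), down 47.2876 (V=57.9924). Price 23.5254; hedge Δ=-1.0000, bond B=79.1579.
  t=2,j=1: stock 96.2115 → up 141.4309 (V=0.0000), down 81.7798 (V=23.5002). Price 3.9899; hedge Δ=-0.3940, bond B=41.8934.
  t=2,j=2: stock 166.3893 → up 244.5923 (V=0.0000), down 141.4309 (V=0.0000). Price 0.0000; hedge Δ=0.0000, bond B=0.0000.
  t=1,j=0: stock 65.4500 → up 96.2115 (V=3.9899), down 55.6325 (V=23.5254). Price 6.3166; hedge Δ=-0.4814, bond B=37.8256.
  t=1,j=1: stock 113.1900 → up 166.3893 (V=0.0000), down 96.2115 (V=3.9899). Price 0.6774; hedge Δ=-0.0569, bond B=7.1126.
  t=0,j=0: stock 77.0000 → up 113.1900 (V=0.6774), down 65.4500 (V=6.3166). Price 1.4667; hedge Δ=-0.1181, bond B=10.5623.
Self-financing check: at every node Δ·S+B equals the discounted successor values.

(0,0): Delta=-0.1181 Bond=10.5623
(1,0): Delta=-0.4814 Bond=37.8256
(1,1): Delta=-0.0569 Bond=7.1126
(2,0): Delta=-1.0000 Bond=79.1579
(2,1): Delta=-0.3940 Bond=41.8934
(2,2): Delta=0.0000 Bond=0.0000
V0=1.4667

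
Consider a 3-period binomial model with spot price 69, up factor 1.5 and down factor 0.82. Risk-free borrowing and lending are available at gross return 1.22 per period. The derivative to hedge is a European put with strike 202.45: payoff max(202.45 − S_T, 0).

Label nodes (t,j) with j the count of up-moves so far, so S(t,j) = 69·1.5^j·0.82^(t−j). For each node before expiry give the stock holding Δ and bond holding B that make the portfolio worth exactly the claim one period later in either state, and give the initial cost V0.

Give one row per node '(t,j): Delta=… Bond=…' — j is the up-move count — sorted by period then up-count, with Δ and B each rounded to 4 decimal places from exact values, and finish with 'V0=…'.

(0,0): Delta=-0.8493 Bond=104.4993
(1,0): Delta=-1.0000 Bond=136.0185
(1,1): Delta=-0.7916 Bond=121.5186
(2,0): Delta=-1.0000 Bond=165.9426
(2,1): Delta=-1.0000 Bond=165.9426
(2,2): Delta=-0.7118 Bond=135.8697
V0=45.9010

Since d<R<u, set p* = (R−d)/(u−d) = 0.5882; price each node as the discounted p*-expectation of its children.
Payoff layer (t=3): V(3,0)=164.4056, V(3,1)=132.8566, V(3,2)=75.1450, V(3,3)=0.0000
(2,0): S=46.3956. Δ = (V_up−V_dn)/(S_up−S_dn) = (132.8566−164.4056)/(69.5934−38.0444) = -1.0000. V = [p*·132.8566 + (1−p*)·164.4056]/1.22 = 119.5470. B = V − Δ·S = 165.9426.
(2,1): S=84.8700. Δ = (V_up−V_dn)/(S_up−S_dn) = (75.1450−132.8566)/(127.3050−69.5934) = -1.0000. V = [p*·75.1450 + (1−p*)·132.8566]/1.22 = 81.0726. B = V − Δ·S = 165.9426.
(2,2): S=155.2500. Δ = (V_up−V_dn)/(S_up−S_dn) = (0.0000−75.1450)/(232.8750−127.3050) = -0.7118. V = [p*·0.0000 + (1−p*)·75.1450]/1.22 = 25.3623. B = V − Δ·S = 135.8697.
(1,0): S=56.5800. Δ = (V_up−V_dn)/(S_up−S_dn) = (81.0726−119.5470)/(84.8700−46.3956) = -1.0000. V = [p*·81.0726 + (1−p*)·119.5470]/1.22 = 79.4385. B = V − Δ·S = 136.0185.
(1,1): S=103.5000. Δ = (V_up−V_dn)/(S_up−S_dn) = (25.3623−81.0726)/(155.2500−84.8700) = -0.7916. V = [p*·25.3623 + (1−p*)·81.0726]/1.22 = 39.5917. B = V − Δ·S = 121.5186.
(0,0): S=69.0000. Δ = (V_up−V_dn)/(S_up−S_dn) = (39.5917−79.4385)/(103.5000−56.5800) = -0.8493. V = [p*·39.5917 + (1−p*)·79.4385]/1.22 = 45.9010. B = V − Δ·S = 104.4993.
Root portfolio cost Δ·69+B reproduces V0=45.9010.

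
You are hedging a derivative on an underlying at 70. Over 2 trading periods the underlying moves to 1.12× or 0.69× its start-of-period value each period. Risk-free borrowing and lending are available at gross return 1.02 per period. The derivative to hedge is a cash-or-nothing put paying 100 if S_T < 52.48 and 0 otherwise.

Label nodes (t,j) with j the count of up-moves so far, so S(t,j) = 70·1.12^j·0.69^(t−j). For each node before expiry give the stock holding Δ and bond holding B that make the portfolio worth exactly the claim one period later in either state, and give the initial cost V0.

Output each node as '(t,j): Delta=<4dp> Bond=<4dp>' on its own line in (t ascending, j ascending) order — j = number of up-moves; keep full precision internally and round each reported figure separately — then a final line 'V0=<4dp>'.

(0,0): Delta=-0.7575 Bond=58.2211
(1,0): Delta=-4.8149 Bond=255.3580
(1,1): Delta=0.0000 Bond=0.0000
V0=5.1983

Under the risk-neutral measure, an up-move has probability p* = (R−d)/(u−d) = 0.7674 and values discount at R = 1.02.
At expiry t=2: V(2,0)=100.0000, V(2,1)=0.0000, V(2,2)=0.0000
(1,0): S=48.3000. Δ = (V_up−V_dn)/(S_up−S_dn) = (0.0000−100.0000)/(54.0960−33.3270) = -4.8149. V = [p*·0.0000 + (1−p*)·100.0000]/1.02 = 22.7998. B = V − Δ·S = 255.3580.
(1,1): S=78.4000. Δ = (V_up−V_dn)/(S_up−S_dn) = (0.0000−0.0000)/(87.8080−54.0960) = 0.0000. V = [p*·0.0000 + (1−p*)·0.0000]/1.02 = 0.0000. B = V − Δ·S = 0.0000.
(0,0): S=70.0000. Δ = (V_up−V_dn)/(S_up−S_dn) = (0.0000−22.7998)/(78.4000−48.3000) = -0.7575. V = [p*·0.0000 + (1−p*)·22.7998]/1.02 = 5.1983. B = V − Δ·S = 58.2211.
Root portfolio cost Δ·70+B reproduces V0=5.1983.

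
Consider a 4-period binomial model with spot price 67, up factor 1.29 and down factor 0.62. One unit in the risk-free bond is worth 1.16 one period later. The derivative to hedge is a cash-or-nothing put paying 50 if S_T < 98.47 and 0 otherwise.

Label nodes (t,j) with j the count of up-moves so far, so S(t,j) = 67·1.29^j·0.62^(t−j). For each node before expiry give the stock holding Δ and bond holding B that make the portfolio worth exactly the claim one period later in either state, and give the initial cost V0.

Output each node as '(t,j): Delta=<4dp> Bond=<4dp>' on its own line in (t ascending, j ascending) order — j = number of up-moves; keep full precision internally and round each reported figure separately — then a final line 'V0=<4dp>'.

(0,0): Delta=-0.3736 Bond=40.9932
(1,0): Delta=0.0000 Bond=32.0329
(1,1): Delta=-0.4168 Bond=51.2882
(2,0): Delta=0.0000 Bond=37.1581
(2,1): Delta=0.0000 Bond=37.1581
(2,2): Delta=-0.4651 Bond=64.8715
(3,0): Delta=0.0000 Bond=43.1034
(3,1): Delta=0.0000 Bond=43.1034
(3,2): Delta=0.0000 Bond=43.1034
(3,3): Delta=-0.5189 Bond=82.9902
V0=15.9622

No-arbitrage ⇒ martingale measure with p* = (R−d)/(u−d) = 0.8060.
At expiry t=4: V(4,0)=50.0000, V(4,1)=50.0000, V(4,2)=50.0000, V(4,3)=50.0000, V(4,4)=0.0000
Node (3,0) S=15.9680: V=(p*·50.0000+(1−p*)·50.0000)/1.16=43.1034; Δ=(50.0000−50.0000)/(20.5987−9.9001)=0.0000; B=V−Δ·S=43.1034
Node (3,1) S=33.2237: V=(p*·50.0000+(1−p*)·50.0000)/1.16=43.1034; Δ=(50.0000−50.0000)/(42.8586−20.5987)=0.0000; B=V−Δ·S=43.1034
Node (3,2) S=69.1267: V=(p*·50.0000+(1−p*)·50.0000)/1.16=43.1034; Δ=(50.0000−50.0000)/(89.1735−42.8586)=0.0000; B=V−Δ·S=43.1034
Node (3,3) S=143.8282: V=(p*·0.0000+(1−p*)·50.0000)/1.16=8.3634; Δ=(0.0000−50.0000)/(185.5383−89.1735)=-0.5189; B=V−Δ·S=82.9902
Node (2,0) S=25.7548: V=(p*·43.1034+(1−p*)·43.1034)/1.16=37.1581; Δ=(43.1034−43.1034)/(33.2237−15.9680)=0.0000; B=V−Δ·S=37.1581
Node (2,1) S=53.5866: V=(p*·43.1034+(1−p*)·43.1034)/1.16=37.1581; Δ=(43.1034−43.1034)/(69.1267−33.2237)=0.0000; B=V−Δ·S=37.1581
Node (2,2) S=111.4947: V=(p*·8.3634+(1−p*)·43.1034)/1.16=13.0207; Δ=(8.3634−43.1034)/(143.8282−69.1267)=-0.4651; B=V−Δ·S=64.8715
Node (1,0) S=41.5400: V=(p*·37.1581+(1−p*)·37.1581)/1.16=32.0329; Δ=(37.1581−37.1581)/(53.5866−25.7548)=0.0000; B=V−Δ·S=32.0329
Node (1,1) S=86.4300: V=(p*·13.0207+(1−p*)·37.1581)/1.16=15.2621; Δ=(13.0207−37.1581)/(111.4947−53.5866)=-0.4168; B=V−Δ·S=51.2882
Node (0,0) S=67.0000: V=(p*·15.2621+(1−p*)·32.0329)/1.16=15.9622; Δ=(15.2621−32.0329)/(86.4300−41.5400)=-0.3736; B=V−Δ·S=40.9932
Self-financing check: at every node Δ·S+B equals the discounted successor values.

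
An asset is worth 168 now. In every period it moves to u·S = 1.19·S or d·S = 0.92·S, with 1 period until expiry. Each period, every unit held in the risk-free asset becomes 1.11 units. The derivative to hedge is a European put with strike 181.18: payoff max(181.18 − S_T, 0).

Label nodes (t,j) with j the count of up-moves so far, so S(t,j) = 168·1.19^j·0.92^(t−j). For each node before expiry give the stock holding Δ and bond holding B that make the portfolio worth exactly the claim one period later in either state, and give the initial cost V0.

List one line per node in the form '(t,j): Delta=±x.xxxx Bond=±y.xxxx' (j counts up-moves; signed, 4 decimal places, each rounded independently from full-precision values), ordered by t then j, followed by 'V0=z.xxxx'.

(0,0): Delta=-0.5869 Bond=105.6984
V0=7.1058

No-arbitrage ⇒ martingale measure with p* = (R−d)/(u−d) = 0.7037.
Terminal values V(1,·): V(1,0)=26.6200, V(1,1)=0.0000
Node (0,0) S=168.0000: V=(p*·0.0000+(1−p*)·26.6200)/1.11=7.1058; Δ=(0.0000−26.6200)/(199.9200−154.5600)=-0.5869; B=V−Δ·S=105.6984
Check: Δ(0,0)·S0 + B(0,0) = 7.1058 = V0.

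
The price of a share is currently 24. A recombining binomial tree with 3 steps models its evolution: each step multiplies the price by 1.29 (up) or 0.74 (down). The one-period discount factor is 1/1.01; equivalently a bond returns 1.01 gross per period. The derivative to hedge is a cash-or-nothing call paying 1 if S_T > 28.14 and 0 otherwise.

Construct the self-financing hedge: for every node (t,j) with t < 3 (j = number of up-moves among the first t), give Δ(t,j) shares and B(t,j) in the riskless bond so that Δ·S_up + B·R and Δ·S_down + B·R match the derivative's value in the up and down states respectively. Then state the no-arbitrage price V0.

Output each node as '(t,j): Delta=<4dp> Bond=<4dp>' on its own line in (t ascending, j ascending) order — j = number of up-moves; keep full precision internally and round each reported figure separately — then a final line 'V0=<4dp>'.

(0,0): Delta=0.0371 Bond=-0.4188
(1,0): Delta=0.0498 Bond=-0.6475
(1,1): Delta=0.0296 Bond=-0.1902
(2,0): Delta=0.0000 Bond=0.0000
(2,1): Delta=0.0794 Bond=-1.3321
(2,2): Delta=0.0000 Bond=0.9901
V0=0.4721

Under the risk-neutral measure, an up-move has probability p* = (R−d)/(u−d) = 0.4909 and values discount at R = 1.01.
Terminal payoffs: V(3,0)=0.0000, V(3,1)=0.0000, V(3,2)=1.0000, V(3,3)=1.0000
(2,0): S=13.1424. Δ = (V_up−V_dn)/(S_up−S_dn) = (0.0000−0.0000)/(16.9537−9.7254) = 0.0000. V = [p*·0.0000 + (1−p*)·0.0000]/1.01 = 0.0000. B = V − Δ·S = 0.0000.
(2,1): S=22.9104. Δ = (V_up−V_dn)/(S_up−S_dn) = (1.0000−0.0000)/(29.5544−16.9537) = 0.0794. V = [p*·1.0000 + (1−p*)·0.0000]/1.01 = 0.4860. B = V − Δ·S = -1.3321.
(2,2): S=39.9384. Δ = (V_up−V_dn)/(S_up−S_dn) = (1.0000−1.0000)/(51.5205−29.5544) = 0.0000. V = [p*·1.0000 + (1−p*)·1.0000]/1.01 = 0.9901. B = V − Δ·S = 0.9901.
(1,0): S=17.7600. Δ = (V_up−V_dn)/(S_up−S_dn) = (0.4860−0.0000)/(22.9104−13.1424) = 0.0498. V = [p*·0.4860 + (1−p*)·0.0000]/1.01 = 0.2362. B = V − Δ·S = -0.6475.
(1,1): S=30.9600. Δ = (V_up−V_dn)/(S_up−S_dn) = (0.9901−0.4860)/(39.9384−22.9104) = 0.0296. V = [p*·0.9901 + (1−p*)·0.4860]/1.01 = 0.7262. B = V − Δ·S = -0.1902.
(0,0): S=24.0000. Δ = (V_up−V_dn)/(S_up−S_dn) = (0.7262−0.2362)/(30.9600−17.7600) = 0.0371. V = [p*·0.7262 + (1−p*)·0.2362]/1.01 = 0.4721. B = V − Δ·S = -0.4188.
The time-0 hedge costs 0.4721, which is the no-arbitrage price.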